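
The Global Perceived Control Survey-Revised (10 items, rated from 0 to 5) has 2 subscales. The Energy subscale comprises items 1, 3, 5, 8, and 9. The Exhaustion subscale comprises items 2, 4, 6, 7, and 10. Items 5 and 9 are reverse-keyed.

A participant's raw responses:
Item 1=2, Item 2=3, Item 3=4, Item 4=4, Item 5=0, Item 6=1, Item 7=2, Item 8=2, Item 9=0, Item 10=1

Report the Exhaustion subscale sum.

11

Exhaustion items: 2, 4, 6, 7, 10.
  item 2: 3
  item 4: 4
  item 6: 1
  item 7: 2
  item 10: 1
Sum = 3 + 4 + 1 + 2 + 1 = 11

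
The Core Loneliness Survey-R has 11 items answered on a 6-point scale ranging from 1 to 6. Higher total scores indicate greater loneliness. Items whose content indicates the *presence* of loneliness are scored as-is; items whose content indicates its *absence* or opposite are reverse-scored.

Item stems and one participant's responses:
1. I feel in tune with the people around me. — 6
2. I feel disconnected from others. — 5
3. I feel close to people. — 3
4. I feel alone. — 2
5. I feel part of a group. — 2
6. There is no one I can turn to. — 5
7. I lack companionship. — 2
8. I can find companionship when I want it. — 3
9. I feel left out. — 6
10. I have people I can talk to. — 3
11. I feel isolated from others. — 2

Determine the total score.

40

Items 1, 3, 5, 8, 10 describe the absence/opposite of loneliness → reverse-score.
reverse-coded value = 7 − response.
  item 1: 7 − 6 = 1
  item 2: 5
  item 3: 7 − 3 = 4
  item 4: 2
  item 5: 7 − 2 = 5
  item 6: 5
  item 7: 2
  item 8: 7 − 3 = 4
  item 9: 6
  item 10: 7 − 3 = 4
  item 11: 2
Total = 1 + 5 + 4 + 2 + 5 + 5 + 2 + 4 + 6 + 4 + 2 = 40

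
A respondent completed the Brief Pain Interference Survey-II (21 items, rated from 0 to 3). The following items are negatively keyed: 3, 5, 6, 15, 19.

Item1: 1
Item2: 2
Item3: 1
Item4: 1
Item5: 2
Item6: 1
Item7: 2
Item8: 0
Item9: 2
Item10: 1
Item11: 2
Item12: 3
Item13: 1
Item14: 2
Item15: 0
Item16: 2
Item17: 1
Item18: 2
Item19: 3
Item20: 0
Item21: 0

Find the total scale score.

Reversing items 3, 5, 6, 15 and 19 with 3 − raw:
Total = 1 + 2 + (3−1) + 1 + (3−2) + (3−1) + 2 + 0 + 2 + 1 + 2 + 3 + 1 + 2 + (3−0) + 2 + 1 + 2 + (3−3) + 0 + 0
      = 1 + 2 + 2 + 1 + 1 + 2 + 2 + 0 + 2 + 1 + 2 + 3 + 1 + 2 + 3 + 2 + 1 + 2 + 0 + 0 + 0 = 30

30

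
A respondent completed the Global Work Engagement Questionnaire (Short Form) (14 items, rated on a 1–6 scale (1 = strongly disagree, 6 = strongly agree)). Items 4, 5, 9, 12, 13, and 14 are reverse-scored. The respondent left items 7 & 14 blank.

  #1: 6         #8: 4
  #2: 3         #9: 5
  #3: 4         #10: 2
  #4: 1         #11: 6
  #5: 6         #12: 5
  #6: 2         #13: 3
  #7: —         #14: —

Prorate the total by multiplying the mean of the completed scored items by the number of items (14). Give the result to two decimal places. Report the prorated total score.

Reverse-coded (reversed = (1+6) − raw = 7 − raw):
  item 4: 7 − 1 = 6
  item 5: 7 − 6 = 1
  item 9: 7 − 5 = 2
  item 12: 7 − 5 = 2
  item 13: 7 − 3 = 4
Completed scored items (12 of 14): 6, 3, 4, 6, 1, 2, 4, 2, 2, 6, 2, 4; sum = 42.
Person mean = 42 / 12 ≈ 3.5000
Prorated total = (42 / 12) × 14 = 49.00 (to 2 dp)

49.00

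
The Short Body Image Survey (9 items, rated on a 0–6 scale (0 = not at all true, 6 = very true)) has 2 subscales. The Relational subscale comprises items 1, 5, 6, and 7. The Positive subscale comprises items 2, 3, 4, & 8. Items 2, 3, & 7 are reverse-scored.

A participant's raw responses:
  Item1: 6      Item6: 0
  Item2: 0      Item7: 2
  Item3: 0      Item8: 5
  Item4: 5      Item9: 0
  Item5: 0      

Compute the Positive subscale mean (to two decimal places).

5.50

Positive items: 2, 3, 4, 8.
Of these, items 2 & 3 are reverse-scored; reversed = (0+6) − raw = 6 − raw.
  item 2: 6 − 0 = 6
  item 3: 6 − 0 = 6
  item 4: 5
  item 8: 5
Sum = 6 + 6 + 5 + 5 = 22
Mean = 22 / 4 = 5.50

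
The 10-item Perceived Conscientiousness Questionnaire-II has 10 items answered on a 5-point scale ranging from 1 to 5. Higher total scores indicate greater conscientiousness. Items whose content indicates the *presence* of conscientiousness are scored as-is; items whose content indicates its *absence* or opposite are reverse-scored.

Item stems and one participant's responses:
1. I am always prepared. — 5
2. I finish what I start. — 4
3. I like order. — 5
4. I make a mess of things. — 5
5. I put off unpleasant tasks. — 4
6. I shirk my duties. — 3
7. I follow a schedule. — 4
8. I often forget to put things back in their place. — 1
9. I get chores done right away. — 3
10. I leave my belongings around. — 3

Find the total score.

35

Items 4, 5, 6, 8, 10 describe the absence/opposite of conscientiousness → reverse-score.
reversed = (1+5) − raw = 6 − raw.
  item 1: 5
  item 2: 4
  item 3: 5
  item 4: 6 − 5 = 1
  item 5: 6 − 4 = 2
  item 6: 6 − 3 = 3
  item 7: 4
  item 8: 6 − 1 = 5
  item 9: 3
  item 10: 6 − 3 = 3
Total = 5 + 4 + 5 + 1 + 2 + 3 + 4 + 5 + 3 + 3 = 35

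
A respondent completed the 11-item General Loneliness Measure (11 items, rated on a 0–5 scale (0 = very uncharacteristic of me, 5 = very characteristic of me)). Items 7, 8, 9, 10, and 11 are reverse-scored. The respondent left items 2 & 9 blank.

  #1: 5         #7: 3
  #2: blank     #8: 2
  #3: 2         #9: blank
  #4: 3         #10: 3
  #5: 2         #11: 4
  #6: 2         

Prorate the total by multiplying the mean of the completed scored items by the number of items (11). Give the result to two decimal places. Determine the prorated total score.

Reverse-coded (on a 0–5 scale, reversed = 5 − raw):
  item 7: 5 − 3 = 2
  item 8: 5 − 2 = 3
  item 10: 5 − 3 = 2
  item 11: 5 − 4 = 1
Completed scored items (9 of 11): 5, 2, 3, 2, 2, 2, 3, 2, 1; sum = 22.
Person mean = 22 / 9 ≈ 2.4444
Prorated total = (22 / 9) × 11 = 26.89 (to 2 dp)

26.89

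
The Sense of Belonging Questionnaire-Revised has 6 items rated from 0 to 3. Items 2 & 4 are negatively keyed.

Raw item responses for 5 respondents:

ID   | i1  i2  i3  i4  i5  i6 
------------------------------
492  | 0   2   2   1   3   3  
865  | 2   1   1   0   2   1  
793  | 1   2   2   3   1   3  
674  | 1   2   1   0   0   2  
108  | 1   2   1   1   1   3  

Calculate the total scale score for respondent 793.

8

Respondent 793 raw: 1, 2, 2, 3, 1, 3.
Reverse-coded (on a 0–3 scale, reversed = 3 − raw):
  item 1: 1
  item 2: 3 − 2 = 1
  item 3: 2
  item 4: 3 − 3 = 0
  item 5: 1
  item 6: 3
Sum = 1 + 1 + 2 + 0 + 1 + 3 = 8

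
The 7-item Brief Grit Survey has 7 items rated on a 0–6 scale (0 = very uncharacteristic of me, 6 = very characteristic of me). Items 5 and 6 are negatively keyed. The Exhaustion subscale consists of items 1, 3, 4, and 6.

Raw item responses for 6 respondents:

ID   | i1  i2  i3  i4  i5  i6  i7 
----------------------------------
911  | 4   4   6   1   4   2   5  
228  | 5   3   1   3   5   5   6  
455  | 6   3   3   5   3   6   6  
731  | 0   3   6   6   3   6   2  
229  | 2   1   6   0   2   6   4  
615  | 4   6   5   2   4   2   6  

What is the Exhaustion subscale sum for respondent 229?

Respondent 229 raw: 2, 1, 6, 0, 2, 6, 4.
Exhaustion items: 1, 3, 4, 6.
Reverse-coded (reverse-coded value = 6 − response):
  item 1: 2
  item 3: 6
  item 4: 0
  item 6: 6 − 6 = 0
Sum = 2 + 6 + 0 + 0 = 8

8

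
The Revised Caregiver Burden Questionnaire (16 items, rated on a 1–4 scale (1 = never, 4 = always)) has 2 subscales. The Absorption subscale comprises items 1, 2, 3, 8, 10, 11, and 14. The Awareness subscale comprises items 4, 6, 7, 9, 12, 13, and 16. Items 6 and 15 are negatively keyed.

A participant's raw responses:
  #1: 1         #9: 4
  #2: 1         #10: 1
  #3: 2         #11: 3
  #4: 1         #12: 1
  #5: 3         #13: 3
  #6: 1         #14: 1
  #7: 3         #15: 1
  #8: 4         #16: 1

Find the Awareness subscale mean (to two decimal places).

Awareness items: 4, 6, 7, 9, 12, 13, 16.
Of these, item 6 is negatively keyed; on a 1–4 scale, reversed = 5 − raw.
  item 4: 1
  item 6: 5 − 1 = 4
  item 7: 3
  item 9: 4
  item 12: 1
  item 13: 3
  item 16: 1
Sum = 1 + 4 + 3 + 4 + 1 + 3 + 1 = 17
Mean = 17 / 7 = 2.43

2.43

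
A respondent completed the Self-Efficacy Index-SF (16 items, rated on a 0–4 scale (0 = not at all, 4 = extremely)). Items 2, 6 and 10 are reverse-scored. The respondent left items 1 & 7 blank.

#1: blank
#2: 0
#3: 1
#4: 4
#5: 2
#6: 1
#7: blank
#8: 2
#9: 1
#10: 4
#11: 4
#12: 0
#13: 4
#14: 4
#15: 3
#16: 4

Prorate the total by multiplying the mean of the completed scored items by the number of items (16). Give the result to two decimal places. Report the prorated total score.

41.14

Reverse-coded (reversed = (0+4) − raw = 4 − raw):
  item 2: 4 − 0 = 4
  item 6: 4 − 1 = 3
  item 10: 4 − 4 = 0
Completed scored items (14 of 16): 4, 1, 4, 2, 3, 2, 1, 0, 4, 0, 4, 4, 3, 4; sum = 36.
Person mean = 36 / 14 ≈ 2.5714
Prorated total = (36 / 14) × 16 = 41.14 (to 2 dp)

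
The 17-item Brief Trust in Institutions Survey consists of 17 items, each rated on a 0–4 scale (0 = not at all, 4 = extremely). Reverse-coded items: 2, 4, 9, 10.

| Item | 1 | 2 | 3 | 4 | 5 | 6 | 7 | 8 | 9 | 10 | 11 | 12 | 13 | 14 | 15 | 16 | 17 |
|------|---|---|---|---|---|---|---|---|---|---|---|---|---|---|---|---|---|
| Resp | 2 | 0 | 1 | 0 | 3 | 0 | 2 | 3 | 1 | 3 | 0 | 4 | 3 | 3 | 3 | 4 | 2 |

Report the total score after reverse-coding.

42

Reversing items 2, 4, 9 and 10 with 4 − raw:
Total = 2 + (4−0) + 1 + (4−0) + 3 + 0 + 2 + 3 + (4−1) + (4−3) + 0 + 4 + 3 + 3 + 3 + 4 + 2
      = 2 + 4 + 1 + 4 + 3 + 0 + 2 + 3 + 3 + 1 + 0 + 4 + 3 + 3 + 3 + 4 + 2 = 42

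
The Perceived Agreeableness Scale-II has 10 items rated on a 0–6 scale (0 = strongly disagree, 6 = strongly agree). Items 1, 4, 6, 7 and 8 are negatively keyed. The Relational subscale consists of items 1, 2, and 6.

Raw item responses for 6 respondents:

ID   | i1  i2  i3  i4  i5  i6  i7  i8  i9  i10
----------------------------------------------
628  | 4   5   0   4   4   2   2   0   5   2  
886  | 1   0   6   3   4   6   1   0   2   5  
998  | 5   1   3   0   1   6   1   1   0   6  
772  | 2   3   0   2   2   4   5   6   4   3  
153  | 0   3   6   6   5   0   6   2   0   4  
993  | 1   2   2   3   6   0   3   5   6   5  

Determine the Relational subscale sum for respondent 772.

9

Respondent 772 raw: 2, 3, 0, 2, 2, 4, 5, 6, 4, 3.
Relational items: 1, 2, 6.
Reverse-coded (reversed = (0+6) − raw = 6 − raw):
  item 1: 6 − 2 = 4
  item 2: 3
  item 6: 6 − 4 = 2
Sum = 4 + 3 + 2 = 9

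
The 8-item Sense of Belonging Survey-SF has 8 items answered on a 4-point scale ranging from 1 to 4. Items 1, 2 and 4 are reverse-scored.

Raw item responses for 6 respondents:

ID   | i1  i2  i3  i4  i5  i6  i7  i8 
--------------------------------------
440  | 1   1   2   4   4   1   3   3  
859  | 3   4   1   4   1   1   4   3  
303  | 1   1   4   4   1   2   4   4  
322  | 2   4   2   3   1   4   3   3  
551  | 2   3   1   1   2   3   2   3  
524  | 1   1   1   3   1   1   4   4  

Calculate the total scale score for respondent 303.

24

Respondent 303 raw: 1, 1, 4, 4, 1, 2, 4, 4.
Reverse-coded (on a 1–4 scale, reversed = 5 − raw):
  item 1: 5 − 1 = 4
  item 2: 5 − 1 = 4
  item 3: 4
  item 4: 5 − 4 = 1
  item 5: 1
  item 6: 2
  item 7: 4
  item 8: 4
Sum = 4 + 4 + 4 + 1 + 1 + 2 + 4 + 4 = 24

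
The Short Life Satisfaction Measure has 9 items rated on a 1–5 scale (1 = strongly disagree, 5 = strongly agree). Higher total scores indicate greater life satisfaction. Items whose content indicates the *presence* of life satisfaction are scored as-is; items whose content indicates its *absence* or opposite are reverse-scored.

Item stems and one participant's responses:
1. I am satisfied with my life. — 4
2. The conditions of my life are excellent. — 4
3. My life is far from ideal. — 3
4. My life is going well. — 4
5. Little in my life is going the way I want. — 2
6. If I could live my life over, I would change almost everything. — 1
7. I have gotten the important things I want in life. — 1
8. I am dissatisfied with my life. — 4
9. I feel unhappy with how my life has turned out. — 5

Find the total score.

28

Items 3, 5, 6, 8, 9 describe the absence/opposite of life satisfaction → reverse-score.
reverse-coded value = 6 − response.
  item 1: 4
  item 2: 4
  item 3: 6 − 3 = 3
  item 4: 4
  item 5: 6 − 2 = 4
  item 6: 6 − 1 = 5
  item 7: 1
  item 8: 6 − 4 = 2
  item 9: 6 − 5 = 1
Total = 4 + 4 + 3 + 4 + 4 + 5 + 1 + 2 + 1 = 28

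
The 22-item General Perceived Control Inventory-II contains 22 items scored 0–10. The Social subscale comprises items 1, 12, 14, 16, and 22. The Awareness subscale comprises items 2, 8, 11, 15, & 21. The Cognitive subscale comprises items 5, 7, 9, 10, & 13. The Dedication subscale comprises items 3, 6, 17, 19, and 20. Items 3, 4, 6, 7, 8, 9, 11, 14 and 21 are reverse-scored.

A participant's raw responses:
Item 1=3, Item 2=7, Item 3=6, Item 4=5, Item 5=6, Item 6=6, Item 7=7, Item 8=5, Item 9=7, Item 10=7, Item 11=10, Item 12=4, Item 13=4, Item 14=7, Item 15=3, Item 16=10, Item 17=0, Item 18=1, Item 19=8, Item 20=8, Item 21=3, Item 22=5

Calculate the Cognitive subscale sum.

Cognitive items: 5, 7, 9, 10, 13.
Of these, items 7 and 9 are reverse-scored; reversed = (0+10) − raw = 10 − raw.
  item 5: 6
  item 7: 10 − 7 = 3
  item 9: 10 − 7 = 3
  item 10: 7
  item 13: 4
Sum = 6 + 3 + 3 + 7 + 4 = 23

23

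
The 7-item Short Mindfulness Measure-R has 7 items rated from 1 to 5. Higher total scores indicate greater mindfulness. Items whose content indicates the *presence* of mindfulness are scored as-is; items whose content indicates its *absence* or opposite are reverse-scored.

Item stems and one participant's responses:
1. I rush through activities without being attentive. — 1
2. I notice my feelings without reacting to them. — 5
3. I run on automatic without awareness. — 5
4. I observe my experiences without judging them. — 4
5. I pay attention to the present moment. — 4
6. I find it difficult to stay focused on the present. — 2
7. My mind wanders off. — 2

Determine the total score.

Items 1, 3, 6, 7 describe the absence/opposite of mindfulness → reverse-score.
reverse-coded value = 6 − response.
  item 1: 6 − 1 = 5
  item 2: 5
  item 3: 6 − 5 = 1
  item 4: 4
  item 5: 4
  item 6: 6 − 2 = 4
  item 7: 6 − 2 = 4
Total = 5 + 5 + 1 + 4 + 4 + 4 + 4 = 27

27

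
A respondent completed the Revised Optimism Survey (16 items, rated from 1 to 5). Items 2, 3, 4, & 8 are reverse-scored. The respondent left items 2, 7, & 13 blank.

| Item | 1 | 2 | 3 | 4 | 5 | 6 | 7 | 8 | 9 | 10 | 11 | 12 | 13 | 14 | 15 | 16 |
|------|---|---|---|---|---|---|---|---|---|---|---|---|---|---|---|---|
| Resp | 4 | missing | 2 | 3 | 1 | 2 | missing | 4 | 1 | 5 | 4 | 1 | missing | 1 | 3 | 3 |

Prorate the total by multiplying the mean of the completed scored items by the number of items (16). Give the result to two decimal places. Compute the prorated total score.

Reverse-coded (reverse-coded value = 6 − response):
  item 3: 6 − 2 = 4
  item 4: 6 − 3 = 3
  item 8: 6 − 4 = 2
Completed scored items (13 of 16): 4, 4, 3, 1, 2, 2, 1, 5, 4, 1, 1, 3, 3; sum = 34.
Person mean = 34 / 13 ≈ 2.6154
Prorated total = (34 / 13) × 16 = 41.85 (to 2 dp)

41.85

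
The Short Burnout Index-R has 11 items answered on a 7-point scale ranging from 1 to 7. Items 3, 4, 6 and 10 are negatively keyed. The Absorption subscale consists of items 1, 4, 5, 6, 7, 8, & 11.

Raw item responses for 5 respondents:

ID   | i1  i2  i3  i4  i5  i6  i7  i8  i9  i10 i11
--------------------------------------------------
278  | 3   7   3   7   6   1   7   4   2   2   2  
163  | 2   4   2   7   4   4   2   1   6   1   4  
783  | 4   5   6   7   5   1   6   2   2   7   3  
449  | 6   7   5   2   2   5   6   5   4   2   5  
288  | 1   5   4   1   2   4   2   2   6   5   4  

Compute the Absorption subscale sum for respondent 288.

Respondent 288 raw: 1, 5, 4, 1, 2, 4, 2, 2, 6, 5, 4.
Absorption items: 1, 4, 5, 6, 7, 8, 11.
Reverse-coded (reverse-coded value = 8 − response):
  item 1: 1
  item 4: 8 − 1 = 7
  item 5: 2
  item 6: 8 − 4 = 4
  item 7: 2
  item 8: 2
  item 11: 4
Sum = 1 + 7 + 2 + 4 + 2 + 2 + 4 = 22

22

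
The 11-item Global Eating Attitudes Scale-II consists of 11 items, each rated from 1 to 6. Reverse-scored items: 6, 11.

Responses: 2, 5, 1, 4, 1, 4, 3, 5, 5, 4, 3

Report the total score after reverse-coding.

Raw sum = 37. Reverse-scored items: 6, 11; their raw sum = 7.
Each reversal replaces raw with 7 − raw, changing the total by 7 − 2·raw per item.
Total = 37 + 2·7 − 2·7 = 37 + 14 − 14 = 37

37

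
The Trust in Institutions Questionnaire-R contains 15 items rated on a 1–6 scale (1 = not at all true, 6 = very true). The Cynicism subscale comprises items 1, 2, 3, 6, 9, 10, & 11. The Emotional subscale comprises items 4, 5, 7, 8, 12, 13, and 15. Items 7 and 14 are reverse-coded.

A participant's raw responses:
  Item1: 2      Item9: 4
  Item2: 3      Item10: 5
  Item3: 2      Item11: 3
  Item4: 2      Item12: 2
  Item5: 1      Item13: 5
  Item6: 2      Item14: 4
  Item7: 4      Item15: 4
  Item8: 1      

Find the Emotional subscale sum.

18

Emotional items: 4, 5, 7, 8, 12, 13, 15.
Of these, item 7 is reverse-coded; reversed = (1+6) − raw = 7 − raw.
  item 4: 2
  item 5: 1
  item 7: 7 − 4 = 3
  item 8: 1
  item 12: 2
  item 13: 5
  item 15: 4
Sum = 2 + 1 + 3 + 1 + 2 + 5 + 4 = 18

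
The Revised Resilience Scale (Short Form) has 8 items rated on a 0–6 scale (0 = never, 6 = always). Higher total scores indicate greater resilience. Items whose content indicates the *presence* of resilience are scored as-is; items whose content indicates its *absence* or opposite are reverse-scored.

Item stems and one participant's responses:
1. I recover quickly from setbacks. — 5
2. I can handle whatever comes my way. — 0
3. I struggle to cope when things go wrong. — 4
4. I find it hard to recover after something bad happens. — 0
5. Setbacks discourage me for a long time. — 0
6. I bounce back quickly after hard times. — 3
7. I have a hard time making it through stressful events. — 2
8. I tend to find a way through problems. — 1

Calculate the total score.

27

Items 3, 4, 5, 7 describe the absence/opposite of resilience → reverse-score.
reverse-coded value = 6 − response.
  item 1: 5
  item 2: 0
  item 3: 6 − 4 = 2
  item 4: 6 − 0 = 6
  item 5: 6 − 0 = 6
  item 6: 3
  item 7: 6 − 2 = 4
  item 8: 1
Total = 5 + 0 + 2 + 6 + 6 + 3 + 4 + 1 = 27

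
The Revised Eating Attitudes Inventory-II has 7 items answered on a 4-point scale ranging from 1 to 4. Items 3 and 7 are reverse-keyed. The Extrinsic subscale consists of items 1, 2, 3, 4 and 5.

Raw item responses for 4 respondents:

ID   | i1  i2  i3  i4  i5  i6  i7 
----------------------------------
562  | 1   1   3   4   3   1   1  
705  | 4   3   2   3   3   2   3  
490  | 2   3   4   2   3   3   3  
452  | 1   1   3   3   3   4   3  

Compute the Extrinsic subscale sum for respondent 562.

Respondent 562 raw: 1, 1, 3, 4, 3, 1, 1.
Extrinsic items: 1, 2, 3, 4, 5.
Reverse-coded (reverse-coded value = 5 − response):
  item 1: 1
  item 2: 1
  item 3: 5 − 3 = 2
  item 4: 4
  item 5: 3
Sum = 1 + 1 + 2 + 4 + 3 = 11

11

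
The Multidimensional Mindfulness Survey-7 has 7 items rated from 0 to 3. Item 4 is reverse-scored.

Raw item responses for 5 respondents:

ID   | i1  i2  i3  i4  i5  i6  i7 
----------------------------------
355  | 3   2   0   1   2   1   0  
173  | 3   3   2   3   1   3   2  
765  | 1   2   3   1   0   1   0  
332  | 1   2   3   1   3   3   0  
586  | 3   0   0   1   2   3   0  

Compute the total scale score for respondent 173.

14

Respondent 173 raw: 3, 3, 2, 3, 1, 3, 2.
Reverse-coded (on a 0–3 scale, reversed = 3 − raw):
  item 1: 3
  item 2: 3
  item 3: 2
  item 4: 3 − 3 = 0
  item 5: 1
  item 6: 3
  item 7: 2
Sum = 3 + 3 + 2 + 0 + 1 + 3 + 2 = 14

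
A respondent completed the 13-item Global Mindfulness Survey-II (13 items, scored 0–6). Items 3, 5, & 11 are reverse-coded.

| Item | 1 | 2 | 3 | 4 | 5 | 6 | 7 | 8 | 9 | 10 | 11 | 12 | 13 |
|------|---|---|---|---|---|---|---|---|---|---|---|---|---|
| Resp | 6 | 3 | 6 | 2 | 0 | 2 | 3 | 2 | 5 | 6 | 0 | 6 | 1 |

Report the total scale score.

48

Reversing items 3, 5, and 11 with 6 − raw:
Total = 6 + 3 + (6−6) + 2 + (6−0) + 2 + 3 + 2 + 5 + 6 + (6−0) + 6 + 1
      = 6 + 3 + 0 + 2 + 6 + 2 + 3 + 2 + 5 + 6 + 6 + 6 + 1 = 48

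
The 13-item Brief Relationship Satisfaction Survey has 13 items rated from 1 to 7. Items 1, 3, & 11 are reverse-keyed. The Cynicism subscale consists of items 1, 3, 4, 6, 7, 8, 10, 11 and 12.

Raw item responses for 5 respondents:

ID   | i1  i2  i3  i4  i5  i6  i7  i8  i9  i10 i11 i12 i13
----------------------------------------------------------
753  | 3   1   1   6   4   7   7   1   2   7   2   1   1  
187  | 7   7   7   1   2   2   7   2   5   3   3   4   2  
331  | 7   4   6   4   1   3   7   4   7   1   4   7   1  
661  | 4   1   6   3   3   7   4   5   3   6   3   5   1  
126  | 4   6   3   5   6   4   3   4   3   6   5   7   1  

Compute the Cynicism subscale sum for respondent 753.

Respondent 753 raw: 3, 1, 1, 6, 4, 7, 7, 1, 2, 7, 2, 1, 1.
Cynicism items: 1, 3, 4, 6, 7, 8, 10, 11, 12.
Reverse-coded (on a 1–7 scale, reversed = 8 − raw):
  item 1: 8 − 3 = 5
  item 3: 8 − 1 = 7
  item 4: 6
  item 6: 7
  item 7: 7
  item 8: 1
  item 10: 7
  item 11: 8 − 2 = 6
  item 12: 1
Sum = 5 + 7 + 6 + 7 + 7 + 1 + 7 + 6 + 1 = 47

47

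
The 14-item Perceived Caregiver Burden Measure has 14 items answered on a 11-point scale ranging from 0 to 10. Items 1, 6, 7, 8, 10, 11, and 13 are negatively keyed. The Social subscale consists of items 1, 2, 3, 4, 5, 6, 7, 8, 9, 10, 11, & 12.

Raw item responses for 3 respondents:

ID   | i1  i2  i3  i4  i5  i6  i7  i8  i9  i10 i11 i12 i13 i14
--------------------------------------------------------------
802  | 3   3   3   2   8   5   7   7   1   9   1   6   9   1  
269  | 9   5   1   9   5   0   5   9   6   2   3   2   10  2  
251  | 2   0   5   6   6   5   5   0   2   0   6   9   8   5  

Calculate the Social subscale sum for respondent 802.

51

Respondent 802 raw: 3, 3, 3, 2, 8, 5, 7, 7, 1, 9, 1, 6, 9, 1.
Social items: 1, 2, 3, 4, 5, 6, 7, 8, 9, 10, 11, 12.
Reverse-coded (reversed = (0+10) − raw = 10 − raw):
  item 1: 10 − 3 = 7
  item 2: 3
  item 3: 3
  item 4: 2
  item 5: 8
  item 6: 10 − 5 = 5
  item 7: 10 − 7 = 3
  item 8: 10 − 7 = 3
  item 9: 1
  item 10: 10 − 9 = 1
  item 11: 10 − 1 = 9
  item 12: 6
Sum = 7 + 3 + 3 + 2 + 8 + 5 + 3 + 3 + 1 + 1 + 9 + 6 = 51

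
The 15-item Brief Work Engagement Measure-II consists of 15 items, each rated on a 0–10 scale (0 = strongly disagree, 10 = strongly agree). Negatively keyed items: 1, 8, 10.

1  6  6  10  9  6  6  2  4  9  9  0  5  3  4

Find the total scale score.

Reverse-coded items (on a 0–10 scale, reversed = 10 − raw):
  item 1: 10 − 1 = 9
  item 8: 10 − 2 = 8
  item 10: 10 − 9 = 1
Scored items: 9, 6, 6, 10, 9, 6, 6, 8, 4, 1, 9, 0, 5, 3, 4
Total = 9 + 6 + 6 + 10 + 9 + 6 + 6 + 8 + 4 + 1 + 9 + 0 + 5 + 3 + 4 = 86

86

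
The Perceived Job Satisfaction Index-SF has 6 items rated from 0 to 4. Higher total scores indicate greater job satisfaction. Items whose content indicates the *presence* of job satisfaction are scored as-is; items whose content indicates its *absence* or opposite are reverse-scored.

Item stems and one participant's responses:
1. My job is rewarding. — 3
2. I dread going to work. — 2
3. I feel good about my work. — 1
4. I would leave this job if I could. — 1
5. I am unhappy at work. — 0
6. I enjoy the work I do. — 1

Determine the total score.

14

Items 2, 4, 5 describe the absence/opposite of job satisfaction → reverse-score.
reversed = (0+4) − raw = 4 − raw.
  item 1: 3
  item 2: 4 − 2 = 2
  item 3: 1
  item 4: 4 − 1 = 3
  item 5: 4 − 0 = 4
  item 6: 1
Total = 3 + 2 + 1 + 3 + 4 + 1 = 14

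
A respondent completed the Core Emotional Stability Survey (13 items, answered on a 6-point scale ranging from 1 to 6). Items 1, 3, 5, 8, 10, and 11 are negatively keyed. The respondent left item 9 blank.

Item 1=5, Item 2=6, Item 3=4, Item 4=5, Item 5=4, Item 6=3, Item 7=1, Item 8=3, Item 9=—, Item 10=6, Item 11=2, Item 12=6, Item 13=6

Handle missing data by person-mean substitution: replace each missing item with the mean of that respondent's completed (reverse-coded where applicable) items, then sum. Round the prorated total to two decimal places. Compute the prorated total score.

48.75

Reverse-coded (reverse-coded value = 7 − response):
  item 1: 7 − 5 = 2
  item 3: 7 − 4 = 3
  item 5: 7 − 4 = 3
  item 8: 7 − 3 = 4
  item 10: 7 − 6 = 1
  item 11: 7 − 2 = 5
Completed scored items (12 of 13): 2, 6, 3, 5, 3, 3, 1, 4, 1, 5, 6, 6; sum = 45.
Person mean = 45 / 12 ≈ 3.7500
Prorated total = (45 / 12) × 13 = 48.75 (to 2 dp)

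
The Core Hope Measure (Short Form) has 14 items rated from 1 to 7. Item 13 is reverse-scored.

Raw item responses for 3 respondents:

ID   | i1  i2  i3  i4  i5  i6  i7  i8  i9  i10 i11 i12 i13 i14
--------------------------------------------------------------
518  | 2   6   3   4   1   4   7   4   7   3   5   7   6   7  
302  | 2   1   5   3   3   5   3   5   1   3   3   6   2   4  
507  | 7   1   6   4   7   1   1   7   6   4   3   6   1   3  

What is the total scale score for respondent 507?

63

Respondent 507 raw: 7, 1, 6, 4, 7, 1, 1, 7, 6, 4, 3, 6, 1, 3.
Reverse-coded (reversed = (1+7) − raw = 8 − raw):
  item 1: 7
  item 2: 1
  item 3: 6
  item 4: 4
  item 5: 7
  item 6: 1
  item 7: 1
  item 8: 7
  item 9: 6
  item 10: 4
  item 11: 3
  item 12: 6
  item 13: 8 − 1 = 7
  item 14: 3
Sum = 7 + 1 + 6 + 4 + 7 + 1 + 1 + 7 + 6 + 4 + 3 + 6 + 7 + 3 = 63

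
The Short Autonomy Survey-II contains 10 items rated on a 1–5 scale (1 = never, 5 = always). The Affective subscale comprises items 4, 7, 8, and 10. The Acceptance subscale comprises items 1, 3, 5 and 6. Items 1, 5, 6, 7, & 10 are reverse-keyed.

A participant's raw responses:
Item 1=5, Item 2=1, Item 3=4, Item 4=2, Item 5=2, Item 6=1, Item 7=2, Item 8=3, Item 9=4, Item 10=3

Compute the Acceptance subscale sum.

Acceptance items: 1, 3, 5, 6.
Of these, items 1, 5, and 6 are reverse-keyed; on a 1–5 scale, reversed = 6 − raw.
  item 1: 6 − 5 = 1
  item 3: 4
  item 5: 6 − 2 = 4
  item 6: 6 − 1 = 5
Sum = 1 + 4 + 4 + 5 = 14

14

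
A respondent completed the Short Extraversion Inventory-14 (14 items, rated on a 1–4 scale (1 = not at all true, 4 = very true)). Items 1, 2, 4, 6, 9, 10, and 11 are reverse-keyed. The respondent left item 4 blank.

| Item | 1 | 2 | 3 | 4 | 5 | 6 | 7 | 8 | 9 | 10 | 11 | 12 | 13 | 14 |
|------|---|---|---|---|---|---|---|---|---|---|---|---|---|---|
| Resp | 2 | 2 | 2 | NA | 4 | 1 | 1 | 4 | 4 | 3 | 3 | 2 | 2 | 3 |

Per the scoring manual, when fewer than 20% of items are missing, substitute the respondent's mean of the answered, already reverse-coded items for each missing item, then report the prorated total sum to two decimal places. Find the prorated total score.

Reverse-coded (reversed = (1+4) − raw = 5 − raw):
  item 1: 5 − 2 = 3
  item 2: 5 − 2 = 3
  item 6: 5 − 1 = 4
  item 9: 5 − 4 = 1
  item 10: 5 − 3 = 2
  item 11: 5 − 3 = 2
Completed scored items (13 of 14): 3, 3, 2, 4, 4, 1, 4, 1, 2, 2, 2, 2, 3; sum = 33.
Person mean = 33 / 13 ≈ 2.5385
Prorated total = (33 / 13) × 14 = 35.54 (to 2 dp)

35.54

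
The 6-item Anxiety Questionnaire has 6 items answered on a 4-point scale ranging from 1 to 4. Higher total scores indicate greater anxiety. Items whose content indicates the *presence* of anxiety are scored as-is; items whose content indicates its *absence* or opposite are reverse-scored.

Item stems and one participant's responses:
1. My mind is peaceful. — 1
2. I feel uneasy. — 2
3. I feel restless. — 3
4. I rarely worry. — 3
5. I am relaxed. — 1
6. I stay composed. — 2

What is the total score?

Items 1, 4, 5, 6 describe the absence/opposite of anxiety → reverse-score.
reverse-coded value = 5 − response.
  item 1: 5 − 1 = 4
  item 2: 2
  item 3: 3
  item 4: 5 − 3 = 2
  item 5: 5 − 1 = 4
  item 6: 5 − 2 = 3
Total = 4 + 2 + 3 + 2 + 4 + 3 = 18

18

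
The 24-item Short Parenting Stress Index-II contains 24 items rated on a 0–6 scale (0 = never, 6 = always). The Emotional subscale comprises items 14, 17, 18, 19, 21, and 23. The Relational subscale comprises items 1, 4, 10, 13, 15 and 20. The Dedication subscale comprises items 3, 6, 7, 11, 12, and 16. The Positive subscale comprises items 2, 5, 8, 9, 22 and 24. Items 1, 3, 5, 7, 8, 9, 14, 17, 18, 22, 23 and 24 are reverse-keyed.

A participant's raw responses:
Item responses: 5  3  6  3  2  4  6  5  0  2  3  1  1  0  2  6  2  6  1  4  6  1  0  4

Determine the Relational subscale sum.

Relational items: 1, 4, 10, 13, 15, 20.
Of these, item 1 is reverse-keyed; on a 0–6 scale, reversed = 6 − raw.
  item 1: 6 − 5 = 1
  item 4: 3
  item 10: 2
  item 13: 1
  item 15: 2
  item 20: 4
Sum = 1 + 3 + 2 + 1 + 2 + 4 = 13

13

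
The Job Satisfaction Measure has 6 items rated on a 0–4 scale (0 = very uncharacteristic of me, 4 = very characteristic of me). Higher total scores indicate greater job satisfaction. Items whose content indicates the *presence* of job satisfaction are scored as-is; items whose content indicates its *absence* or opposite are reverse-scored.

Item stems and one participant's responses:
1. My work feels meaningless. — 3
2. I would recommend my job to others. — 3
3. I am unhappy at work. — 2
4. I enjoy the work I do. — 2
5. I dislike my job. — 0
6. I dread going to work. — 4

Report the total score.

12

Items 1, 3, 5, 6 describe the absence/opposite of job satisfaction → reverse-score.
reversed = (0+4) − raw = 4 − raw.
  item 1: 4 − 3 = 1
  item 2: 3
  item 3: 4 − 2 = 2
  item 4: 2
  item 5: 4 − 0 = 4
  item 6: 4 − 4 = 0
Total = 1 + 3 + 2 + 2 + 4 + 0 = 12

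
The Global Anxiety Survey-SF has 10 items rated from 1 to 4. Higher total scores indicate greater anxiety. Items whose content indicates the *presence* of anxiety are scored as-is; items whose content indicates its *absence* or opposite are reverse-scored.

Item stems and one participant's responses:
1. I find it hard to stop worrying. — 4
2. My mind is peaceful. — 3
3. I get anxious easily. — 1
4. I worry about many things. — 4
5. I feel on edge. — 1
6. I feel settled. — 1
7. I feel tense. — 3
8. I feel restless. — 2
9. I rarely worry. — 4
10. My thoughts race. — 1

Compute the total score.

Items 2, 6, 9 describe the absence/opposite of anxiety → reverse-score.
reversed = (1+4) − raw = 5 − raw.
  item 1: 4
  item 2: 5 − 3 = 2
  item 3: 1
  item 4: 4
  item 5: 1
  item 6: 5 − 1 = 4
  item 7: 3
  item 8: 2
  item 9: 5 − 4 = 1
  item 10: 1
Total = 4 + 2 + 1 + 4 + 1 + 4 + 3 + 2 + 1 + 1 = 23

23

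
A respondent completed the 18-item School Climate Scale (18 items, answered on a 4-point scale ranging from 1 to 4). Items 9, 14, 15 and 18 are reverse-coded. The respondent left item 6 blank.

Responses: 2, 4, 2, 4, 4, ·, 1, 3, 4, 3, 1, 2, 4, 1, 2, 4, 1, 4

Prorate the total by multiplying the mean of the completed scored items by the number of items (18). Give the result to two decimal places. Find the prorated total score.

46.59

Reverse-coded (on a 1–4 scale, reversed = 5 − raw):
  item 9: 5 − 4 = 1
  item 14: 5 − 1 = 4
  item 15: 5 − 2 = 3
  item 18: 5 − 4 = 1
Completed scored items (17 of 18): 2, 4, 2, 4, 4, 1, 3, 1, 3, 1, 2, 4, 4, 3, 4, 1, 1; sum = 44.
Person mean = 44 / 17 ≈ 2.5882
Prorated total = (44 / 17) × 18 = 46.59 (to 2 dp)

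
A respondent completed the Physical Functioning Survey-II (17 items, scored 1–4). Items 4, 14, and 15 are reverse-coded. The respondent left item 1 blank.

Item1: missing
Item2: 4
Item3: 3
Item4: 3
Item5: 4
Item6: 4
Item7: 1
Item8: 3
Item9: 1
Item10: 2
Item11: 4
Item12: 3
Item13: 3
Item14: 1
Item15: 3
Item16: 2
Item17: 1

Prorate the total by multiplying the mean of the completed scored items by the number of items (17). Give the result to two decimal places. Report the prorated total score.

Reverse-coded (reverse-coded value = 5 − response):
  item 4: 5 − 3 = 2
  item 14: 5 − 1 = 4
  item 15: 5 − 3 = 2
Completed scored items (16 of 17): 4, 3, 2, 4, 4, 1, 3, 1, 2, 4, 3, 3, 4, 2, 2, 1; sum = 43.
Person mean = 43 / 16 ≈ 2.6875
Prorated total = (43 / 16) × 17 = 45.69 (to 2 dp)

45.69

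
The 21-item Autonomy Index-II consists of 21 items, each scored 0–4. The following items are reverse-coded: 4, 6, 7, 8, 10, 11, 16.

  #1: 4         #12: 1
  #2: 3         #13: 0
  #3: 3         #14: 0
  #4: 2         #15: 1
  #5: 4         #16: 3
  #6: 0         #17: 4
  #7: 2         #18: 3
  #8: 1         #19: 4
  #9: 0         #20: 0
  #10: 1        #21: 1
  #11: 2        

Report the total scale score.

Reverse-coded items (reverse-coded value = 4 − response):
  item 4: 4 − 2 = 2
  item 6: 4 − 0 = 4
  item 7: 4 − 2 = 2
  item 8: 4 − 1 = 3
  item 10: 4 − 1 = 3
  item 11: 4 − 2 = 2
  item 16: 4 − 3 = 1
Scored items: 4, 3, 3, 2, 4, 4, 2, 3, 0, 3, 2, 1, 0, 0, 1, 1, 4, 3, 4, 0, 1
Total = 4 + 3 + 3 + 2 + 4 + 4 + 2 + 3 + 0 + 3 + 2 + 1 + 0 + 0 + 1 + 1 + 4 + 3 + 4 + 0 + 1 = 45

45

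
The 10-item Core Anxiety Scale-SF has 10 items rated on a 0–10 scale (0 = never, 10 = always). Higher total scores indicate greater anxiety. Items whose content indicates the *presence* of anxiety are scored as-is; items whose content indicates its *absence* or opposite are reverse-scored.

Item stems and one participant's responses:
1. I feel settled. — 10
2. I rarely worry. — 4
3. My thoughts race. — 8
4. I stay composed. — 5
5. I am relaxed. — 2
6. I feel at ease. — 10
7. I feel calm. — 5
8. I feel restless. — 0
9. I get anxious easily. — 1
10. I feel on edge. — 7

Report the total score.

Items 1, 2, 4, 5, 6, 7 describe the absence/opposite of anxiety → reverse-score.
reverse-coded value = 10 − response.
  item 1: 10 − 10 = 0
  item 2: 10 − 4 = 6
  item 3: 8
  item 4: 10 − 5 = 5
  item 5: 10 − 2 = 8
  item 6: 10 − 10 = 0
  item 7: 10 − 5 = 5
  item 8: 0
  item 9: 1
  item 10: 7
Total = 0 + 6 + 8 + 5 + 8 + 0 + 5 + 0 + 1 + 7 = 40

40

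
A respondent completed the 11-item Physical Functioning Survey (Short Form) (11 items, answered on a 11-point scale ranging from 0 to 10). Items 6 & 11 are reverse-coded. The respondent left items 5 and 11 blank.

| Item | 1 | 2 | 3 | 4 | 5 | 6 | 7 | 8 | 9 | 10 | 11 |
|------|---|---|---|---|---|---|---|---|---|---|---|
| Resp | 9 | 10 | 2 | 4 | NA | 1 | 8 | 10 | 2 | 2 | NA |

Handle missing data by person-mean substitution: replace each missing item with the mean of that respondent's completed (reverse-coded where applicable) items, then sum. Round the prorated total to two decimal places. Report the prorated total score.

68.44

Reverse-coded (on a 0–10 scale, reversed = 10 − raw):
  item 6: 10 − 1 = 9
Completed scored items (9 of 11): 9, 10, 2, 4, 9, 8, 10, 2, 2; sum = 56.
Person mean = 56 / 9 ≈ 6.2222
Prorated total = (56 / 9) × 11 = 68.44 (to 2 dp)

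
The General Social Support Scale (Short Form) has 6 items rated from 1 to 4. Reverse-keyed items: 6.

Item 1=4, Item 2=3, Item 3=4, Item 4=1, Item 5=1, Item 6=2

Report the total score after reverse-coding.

Reverse-coded items (reversed = (1+4) − raw = 5 − raw):
  item 6: 5 − 2 = 3
After reverse-coding: 4, 3, 4, 1, 1, 3
Total = 4 + 3 + 4 + 1 + 1 + 3 = 16

16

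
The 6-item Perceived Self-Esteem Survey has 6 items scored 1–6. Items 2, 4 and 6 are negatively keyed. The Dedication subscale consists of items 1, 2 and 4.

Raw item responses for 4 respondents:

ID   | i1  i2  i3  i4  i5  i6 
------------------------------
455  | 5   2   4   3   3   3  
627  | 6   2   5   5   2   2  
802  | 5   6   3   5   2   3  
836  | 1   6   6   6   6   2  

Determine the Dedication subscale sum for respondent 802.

Respondent 802 raw: 5, 6, 3, 5, 2, 3.
Dedication items: 1, 2, 4.
Reverse-coded (reversed = (1+6) − raw = 7 − raw):
  item 1: 5
  item 2: 7 − 6 = 1
  item 4: 7 − 5 = 2
Sum = 5 + 1 + 2 = 8

8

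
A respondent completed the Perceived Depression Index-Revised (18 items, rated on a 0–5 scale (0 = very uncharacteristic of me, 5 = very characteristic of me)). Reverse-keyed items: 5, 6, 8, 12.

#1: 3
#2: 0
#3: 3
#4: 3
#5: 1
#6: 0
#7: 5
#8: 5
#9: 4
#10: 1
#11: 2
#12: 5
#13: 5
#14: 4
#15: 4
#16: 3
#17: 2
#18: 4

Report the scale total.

52

Apply reverse scoring (on a 0–5 scale, reversed = 5 − raw):
  item 5: 5 − 1 = 4
  item 6: 5 − 0 = 5
  item 8: 5 − 5 = 0
  item 12: 5 − 5 = 0
After reverse-coding: 3, 0, 3, 3, 4, 5, 5, 0, 4, 1, 2, 0, 5, 4, 4, 3, 2, 4
Total = 3 + 0 + 3 + 3 + 4 + 5 + 5 + 0 + 4 + 1 + 2 + 0 + 5 + 4 + 4 + 3 + 2 + 4 = 52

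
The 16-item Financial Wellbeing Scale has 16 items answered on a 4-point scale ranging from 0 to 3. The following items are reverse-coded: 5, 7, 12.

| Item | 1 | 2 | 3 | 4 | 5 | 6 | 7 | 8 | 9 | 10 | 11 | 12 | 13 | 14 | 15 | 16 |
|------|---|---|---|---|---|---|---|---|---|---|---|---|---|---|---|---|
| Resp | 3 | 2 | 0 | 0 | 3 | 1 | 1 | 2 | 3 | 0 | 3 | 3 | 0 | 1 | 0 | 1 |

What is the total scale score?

Raw sum = 23. Reverse-coded items: 5, 7, 12; their raw sum = 7.
Each reversal replaces raw with 3 − raw, changing the total by 3 − 2·raw per item.
Total = 23 + 3·3 − 2·7 = 23 + 9 − 14 = 18

18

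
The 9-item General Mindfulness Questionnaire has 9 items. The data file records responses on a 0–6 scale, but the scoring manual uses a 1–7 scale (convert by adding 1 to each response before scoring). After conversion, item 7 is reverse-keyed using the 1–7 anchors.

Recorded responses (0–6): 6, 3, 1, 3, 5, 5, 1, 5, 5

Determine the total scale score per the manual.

47

Convert to 1–7: 7, 4, 2, 4, 6, 6, 2, 6, 6
Reverse-coded (on a 1–7 scale, reversed = 8 − raw):
  item 7: 8 − 2 = 6
Scored: 7, 4, 2, 4, 6, 6, 6, 6, 6
Total = 47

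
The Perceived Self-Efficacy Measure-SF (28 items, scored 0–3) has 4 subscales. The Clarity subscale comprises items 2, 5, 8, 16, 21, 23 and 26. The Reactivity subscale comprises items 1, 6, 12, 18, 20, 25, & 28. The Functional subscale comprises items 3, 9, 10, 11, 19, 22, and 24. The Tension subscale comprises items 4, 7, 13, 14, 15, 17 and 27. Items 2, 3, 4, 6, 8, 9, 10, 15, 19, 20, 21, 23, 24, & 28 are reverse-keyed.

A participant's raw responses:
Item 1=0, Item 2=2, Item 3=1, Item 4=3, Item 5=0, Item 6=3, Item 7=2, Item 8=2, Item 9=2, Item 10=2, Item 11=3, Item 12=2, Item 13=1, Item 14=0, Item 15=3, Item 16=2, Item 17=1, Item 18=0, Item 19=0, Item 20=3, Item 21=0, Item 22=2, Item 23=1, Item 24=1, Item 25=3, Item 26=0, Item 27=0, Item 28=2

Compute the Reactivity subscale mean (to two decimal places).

0.86

Reactivity items: 1, 6, 12, 18, 20, 25, 28.
Of these, items 6, 20, & 28 are reverse-keyed; reversed = (0+3) − raw = 3 − raw.
  item 1: 0
  item 6: 3 − 3 = 0
  item 12: 2
  item 18: 0
  item 20: 3 − 3 = 0
  item 25: 3
  item 28: 3 − 2 = 1
Sum = 0 + 0 + 2 + 0 + 0 + 3 + 1 = 6
Mean = 6 / 7 = 0.86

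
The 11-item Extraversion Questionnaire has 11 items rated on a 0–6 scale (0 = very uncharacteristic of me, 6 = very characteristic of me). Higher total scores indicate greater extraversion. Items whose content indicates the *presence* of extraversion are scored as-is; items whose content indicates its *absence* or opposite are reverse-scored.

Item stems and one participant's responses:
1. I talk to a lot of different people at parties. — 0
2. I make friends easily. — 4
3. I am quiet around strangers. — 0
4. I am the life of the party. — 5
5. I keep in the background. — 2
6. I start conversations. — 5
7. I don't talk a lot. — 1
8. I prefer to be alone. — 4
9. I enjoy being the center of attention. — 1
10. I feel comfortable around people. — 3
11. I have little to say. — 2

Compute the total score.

Items 3, 5, 7, 8, 11 describe the absence/opposite of extraversion → reverse-score.
reverse-coded value = 6 − response.
  item 1: 0
  item 2: 4
  item 3: 6 − 0 = 6
  item 4: 5
  item 5: 6 − 2 = 4
  item 6: 5
  item 7: 6 − 1 = 5
  item 8: 6 − 4 = 2
  item 9: 1
  item 10: 3
  item 11: 6 − 2 = 4
Total = 0 + 4 + 6 + 5 + 4 + 5 + 5 + 2 + 1 + 3 + 4 = 39

39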